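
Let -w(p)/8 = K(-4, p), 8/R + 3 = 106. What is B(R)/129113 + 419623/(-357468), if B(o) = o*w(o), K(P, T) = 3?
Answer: -5580483426953/4753837886052 ≈ -1.1739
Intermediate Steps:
R = 8/103 (R = 8/(-3 + 106) = 8/103 ≈ 0.077670)
w(p) = -24 (w(p) = -8*3 = -24)
B(o) = -24*o (B(o) = o*(-24) = -24*o)
B(R)/129113 + 419623/(-357468) = -24*8/103/129113 + 419623/(-357468) = -192/103*1/129113 + 419623*(-1/357468) = -192/13298639 - 419623/357468 = -5580483426953/4753837886052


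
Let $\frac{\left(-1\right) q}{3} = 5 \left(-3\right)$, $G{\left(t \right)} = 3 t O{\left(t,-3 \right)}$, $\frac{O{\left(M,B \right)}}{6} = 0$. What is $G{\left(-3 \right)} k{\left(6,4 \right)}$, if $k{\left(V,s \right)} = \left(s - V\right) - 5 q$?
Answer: $0$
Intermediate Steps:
$O{\left(M,B \right)} = 0$ ($O{\left(M,B \right)} = 6 \cdot 0 = 0$)
$G{\left(t \right)} = 0$ ($G{\left(t \right)} = 3 t 0 = 0$)
$q = 45$ ($q = - 3 \cdot 5 \left(-3\right) = \left(-3\right) \left(-15\right) = 45$)
$k{\left(V,s \right)} = -225 + s - V$ ($k{\left(V,s \right)} = \left(s - V\right) - 225 = -225 + s - V$)
$G{\left(-3 \right)} k{\left(6,4 \right)} = 0 \left(-225 + 4 - 6\right) = 0 \left(-227\right) = 0$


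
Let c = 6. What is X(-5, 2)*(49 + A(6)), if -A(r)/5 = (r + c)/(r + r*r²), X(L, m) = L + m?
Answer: -5409/37 ≈ -146.19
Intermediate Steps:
A(r) = -5*(6 + r)/(r + r³) (A(r) = -5*(r + 6)/(r + r*r²) = -5*(6 + r)/(r + r³))
X(-5, 2)*(49 + A(6)) = (-5 + 2)*(49 + (-30 - 5*6)/(6 + 6³)) = -3*(49 + (-30 - 30)/(6 + 216)) = -3*(49 - 60/222) = -3*(49 + (1/222)*(-60)) = -3*(49 - 10/37) = -3*1803/37 = -5409/37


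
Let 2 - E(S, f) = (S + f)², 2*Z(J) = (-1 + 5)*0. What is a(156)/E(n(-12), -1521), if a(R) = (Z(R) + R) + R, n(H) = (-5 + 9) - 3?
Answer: -156/1155199 ≈ -0.00013504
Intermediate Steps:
n(H) = 1 (n(H) = 4 - 3 = 1)
Z(J) = 0 (Z(J) = ((-1 + 5)*0)/2 = (4*0)/2 = (½)*0 = 0)
E(S, f) = 2 - (S + f)²
a(R) = 2*R (a(R) = (0 + R) + R = R + R = 2*R)
a(156)/E(n(-12), -1521) = (2*156)/(2 - (1 - 1521)²) = 312/(2 - 1*(-1520)²) = 312/(2 - 1*2310400) = 312/(2 - 2310400) = 312/(-2310398) = 312*(-1/2310398) = -156/1155199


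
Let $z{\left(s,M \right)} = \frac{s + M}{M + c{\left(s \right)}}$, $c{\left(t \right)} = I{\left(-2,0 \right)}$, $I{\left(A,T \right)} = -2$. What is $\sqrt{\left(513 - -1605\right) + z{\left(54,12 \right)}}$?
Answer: $\frac{\sqrt{53115}}{5} \approx 46.093$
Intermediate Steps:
$c{\left(t \right)} = -2$
$z{\left(s,M \right)} = \frac{M + s}{-2 + M}$ ($z{\left(s,M \right)} = \frac{s + M}{M - 2} = \frac{M + s}{-2 + M}$)
$\sqrt{\left(513 - -1605\right) + z{\left(54,12 \right)}} = \sqrt{\left(513 - -1605\right) + \frac{12 + 54}{-2 + 12}} = \sqrt{\left(513 + 1605\right) + \frac{1}{10} \cdot 66} = \sqrt{2118 + \frac{1}{10} \cdot 66} = \sqrt{2118 + \frac{33}{5}} = \sqrt{\frac{10623}{5}} = \frac{\sqrt{53115}}{5}$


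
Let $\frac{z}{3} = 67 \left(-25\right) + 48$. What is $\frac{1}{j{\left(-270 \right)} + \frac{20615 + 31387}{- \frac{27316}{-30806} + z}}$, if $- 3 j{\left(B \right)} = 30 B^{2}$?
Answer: $- \frac{75168385}{54798553651806} \approx -1.3717 \cdot 10^{-6}$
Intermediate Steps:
$j{\left(B \right)} = - 10 B^{2}$ ($j{\left(B \right)} = - \frac{30 B^{2}}{3} = - 10 B^{2}$)
$z = -4881$ ($z = 3 \left(67 \left(-25\right) + 48\right) = 3 \left(-1675 + 48\right) = 3 \left(-1627\right) = -4881$)
$\frac{1}{j{\left(-270 \right)} + \frac{20615 + 31387}{- \frac{27316}{-30806} + z}} = \frac{1}{- 10 \left(-270\right)^{2} + \frac{20615 + 31387}{- \frac{27316}{-30806} - 4881}} = \frac{1}{\left(-10\right) 72900 + \frac{52002}{\left(-27316\right) \left(- \frac{1}{30806}\right) - 4881}} = \frac{1}{-729000 + \frac{52002}{\frac{13658}{15403} - 4881}} = \frac{1}{-729000 + \frac{52002}{- \frac{75168385}{15403}}} = \frac{1}{-729000 + 52002 \left(- \frac{15403}{75168385}\right)} = \frac{1}{-729000 - \frac{800986806}{75168385}} = \frac{1}{- \frac{54798553651806}{75168385}} = - \frac{75168385}{54798553651806}$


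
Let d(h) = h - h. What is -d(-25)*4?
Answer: 0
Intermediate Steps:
d(h) = 0
-d(-25)*4 = -1*0*4 = 0*4 = 0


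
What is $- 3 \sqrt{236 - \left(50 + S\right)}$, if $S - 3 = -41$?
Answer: $- 12 \sqrt{14} \approx -44.9$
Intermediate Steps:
$S = -38$ ($S = 3 - 41 = -38$)
$- 3 \sqrt{236 - \left(50 + S\right)} = - 3 \sqrt{236 - 12} = - 3 \sqrt{224} = - 3 \cdot 4 \sqrt{14} = - 12 \sqrt{14}$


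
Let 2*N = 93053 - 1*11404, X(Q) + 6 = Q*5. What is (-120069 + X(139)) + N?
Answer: -157111/2 ≈ -78556.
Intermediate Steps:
X(Q) = -6 + 5*Q (X(Q) = -6 + Q*5 = -6 + 5*Q)
N = 81649/2 (N = (93053 - 1*11404)/2 = (93053 - 11404)/2 = (½)*81649 = 81649/2 ≈ 40825.)
(-120069 + X(139)) + N = (-120069 + (-6 + 5*139)) + 81649/2 = (-120069 + (-6 + 695)) + 81649/2 = (-120069 + 689) + 81649/2 = -119380 + 81649/2 = -157111/2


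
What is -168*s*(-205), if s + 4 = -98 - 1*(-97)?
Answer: -172200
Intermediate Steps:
s = -5 (s = -4 + (-98 - 1*(-97)) = -4 + (-98 + 97) = -4 - 1 = -5)
-168*s*(-205) = -168*(-5)*(-205) = 840*(-205) = -172200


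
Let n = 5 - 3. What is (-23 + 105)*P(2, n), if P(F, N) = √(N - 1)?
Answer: 82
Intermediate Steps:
n = 2
P(F, N) = √(-1 + N)
(-23 + 105)*P(2, n) = (-23 + 105)*√(-1 + 2) = 82*√1 = 82*1 = 82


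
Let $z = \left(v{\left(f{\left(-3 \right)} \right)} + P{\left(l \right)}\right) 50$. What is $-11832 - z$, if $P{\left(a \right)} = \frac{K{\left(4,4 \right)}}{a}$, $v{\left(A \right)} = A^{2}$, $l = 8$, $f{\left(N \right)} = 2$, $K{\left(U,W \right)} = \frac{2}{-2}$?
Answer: $- \frac{48103}{4} \approx -12026.0$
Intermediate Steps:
$K{\left(U,W \right)} = -1$ ($K{\left(U,W \right)} = 2 \left(- \frac{1}{2}\right) = -1$)
$P{\left(a \right)} = - \frac{1}{a}$
$z = \frac{775}{4}$ ($z = \left(2^{2} - \frac{1}{8}\right) 50 = \left(4 - \frac{1}{8}\right) 50 = \frac{31}{8} \cdot 50 = \frac{775}{4} \approx 193.75$)
$-11832 - z = -11832 - \frac{775}{4} = - \frac{48103}{4}$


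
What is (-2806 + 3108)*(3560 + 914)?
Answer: 1351148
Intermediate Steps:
(-2806 + 3108)*(3560 + 914) = 302*4474 = 1351148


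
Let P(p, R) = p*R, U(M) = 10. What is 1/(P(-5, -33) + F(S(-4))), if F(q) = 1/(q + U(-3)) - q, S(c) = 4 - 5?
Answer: 9/1495 ≈ 0.0060201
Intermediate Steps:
P(p, R) = R*p
S(c) = -1
F(q) = 1/(10 + q) - q (F(q) = 1/(q + 10) - q = 1/(10 + q) - q)
1/(P(-5, -33) + F(S(-4))) = 1/(-33*(-5) + (1 - 1*(-1)² - 10*(-1))/(10 - 1)) = 1/(165 + (1 - 1*1 + 10)/9) = 1/(165 + (1 - 1 + 10)/9) = 1/(165 + (⅑)*10) = 1/(165 + 10/9) = 1/(1495/9) = 9/1495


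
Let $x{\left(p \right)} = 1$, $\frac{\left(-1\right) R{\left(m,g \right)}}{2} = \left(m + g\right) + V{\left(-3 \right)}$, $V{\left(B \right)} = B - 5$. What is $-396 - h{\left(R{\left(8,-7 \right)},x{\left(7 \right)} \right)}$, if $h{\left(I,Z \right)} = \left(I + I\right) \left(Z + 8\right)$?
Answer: $-648$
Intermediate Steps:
$V{\left(B \right)} = -5 + B$
$R{\left(m,g \right)} = 16 - 2 g - 2 m$ ($R{\left(m,g \right)} = - 2 \left(\left(m + g\right) - 8\right) = - 2 \left(\left(g + m\right) - 8\right) = - 2 \left(-8 + g + m\right) = 16 - 2 g - 2 m$)
$h{\left(I,Z \right)} = 2 I \left(8 + Z\right)$
$-396 - h{\left(R{\left(8,-7 \right)},x{\left(7 \right)} \right)} = -396 - 2 \left(16 - -14 - 16\right) \left(8 + 1\right) = -396 - 2 \left(16 + 14 - 16\right) 9 = -396 - 2 \cdot 14 \cdot 9 = -396 - 252 = -648$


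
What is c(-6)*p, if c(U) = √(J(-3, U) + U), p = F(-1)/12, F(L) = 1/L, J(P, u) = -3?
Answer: -I/4 ≈ -0.25*I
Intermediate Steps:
p = -1/12 (p = 1/(-1*12) = -1*1/12 = -1/12 ≈ -0.083333)
c(U) = √(-3 + U)
c(-6)*p = √(-3 - 6)*(-1/12) = √(-9)*(-1/12) = (3*I)*(-1/12) = -I/4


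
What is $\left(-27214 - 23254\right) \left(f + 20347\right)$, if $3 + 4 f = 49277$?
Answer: $-1648562454$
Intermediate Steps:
$f = \frac{24637}{2}$ ($f = - \frac{3}{4} + \frac{1}{4} \cdot 49277 = - \frac{3}{4} + \frac{49277}{4} = \frac{24637}{2} \approx 12319.0$)
$\left(-27214 - 23254\right) \left(f + 20347\right) = \left(-27214 - 23254\right) \left(\frac{24637}{2} + 20347\right) = \left(-50468\right) \frac{65331}{2} = -1648562454$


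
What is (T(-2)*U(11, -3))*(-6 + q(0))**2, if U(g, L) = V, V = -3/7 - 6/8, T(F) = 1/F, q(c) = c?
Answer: 297/14 ≈ 21.214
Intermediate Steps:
T(F) = 1/F
V = -33/28 (V = -3*1/7 - 6*1/8 = -3/7 - 3/4 = -33/28 ≈ -1.1786)
U(g, L) = -33/28
(T(-2)*U(11, -3))*(-6 + q(0))**2 = (-33/28/(-2))*(-6 + 0)**2 = -1/2*(-33/28)*(-6)**2 = (33/56)*36 = 297/14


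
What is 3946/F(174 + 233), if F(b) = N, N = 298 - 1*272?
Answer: 1973/13 ≈ 151.77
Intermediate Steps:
N = 26 (N = 298 - 272 = 26)
F(b) = 26
3946/F(174 + 233) = 3946/26 = 3946*(1/26) = 1973/13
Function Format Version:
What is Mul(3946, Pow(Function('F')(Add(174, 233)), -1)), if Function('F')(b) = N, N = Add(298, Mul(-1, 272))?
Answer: Rational(1973, 13) ≈ 151.77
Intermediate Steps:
N = 26 (N = Add(298, -272) = 26)
Function('F')(b) = 26
Mul(3946, Pow(Function('F')(Add(174, 233)), -1)) = Mul(3946, Pow(26, -1)) = Mul(3946, Rational(1, 26)) = Rational(1973, 13)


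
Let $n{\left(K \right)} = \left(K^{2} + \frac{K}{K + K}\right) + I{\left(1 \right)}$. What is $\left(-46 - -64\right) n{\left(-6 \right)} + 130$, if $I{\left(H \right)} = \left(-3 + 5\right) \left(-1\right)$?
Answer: $751$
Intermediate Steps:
$I{\left(H \right)} = -2$ ($I{\left(H \right)} = 2 \left(-1\right) = -2$)
$n{\left(K \right)} = - \frac{3}{2} + K^{2}$ ($n{\left(K \right)} = \left(K^{2} + \frac{K}{K + K}\right) - 2 = \left(K^{2} + \frac{K}{2 K}\right) - 2 = \left(K^{2} + \frac{1}{2 K} K\right) - 2 = \left(K^{2} + \frac{1}{2}\right) - 2 = \left(\frac{1}{2} + K^{2}\right) - 2 = - \frac{3}{2} + K^{2}$)
$\left(-46 - -64\right) n{\left(-6 \right)} + 130 = \left(-46 - -64\right) \left(- \frac{3}{2} + \left(-6\right)^{2}\right) + 130 = \left(-46 + 64\right) \left(- \frac{3}{2} + 36\right) + 130 = 18 \cdot \frac{69}{2} + 130 = 621 + 130 = 751$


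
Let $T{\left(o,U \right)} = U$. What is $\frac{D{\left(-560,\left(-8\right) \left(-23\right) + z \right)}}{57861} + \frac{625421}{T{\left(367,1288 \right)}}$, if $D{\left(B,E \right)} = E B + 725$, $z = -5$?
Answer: $\frac{36059309161}{74524968} \approx 483.86$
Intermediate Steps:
$D{\left(B,E \right)} = 725 + B E$ ($D{\left(B,E \right)} = B E + 725 = 725 + B E$)
$\frac{D{\left(-560,\left(-8\right) \left(-23\right) + z \right)}}{57861} + \frac{625421}{T{\left(367,1288 \right)}} = \frac{725 - 560 \left(\left(-8\right) \left(-23\right) - 5\right)}{57861} + \frac{625421}{1288} = \left(725 - 560 \left(184 - 5\right)\right) \frac{1}{57861} + 625421 \cdot \frac{1}{1288} = \left(725 - 100240\right) \frac{1}{57861} + \frac{625421}{1288} = \left(-99515\right) \frac{1}{57861} + \frac{625421}{1288} = - \frac{99515}{57861} + \frac{625421}{1288} = \frac{36059309161}{74524968}$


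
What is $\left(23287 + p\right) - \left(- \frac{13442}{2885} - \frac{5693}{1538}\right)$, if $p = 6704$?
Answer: $\frac{133111063931}{4437130} \approx 29999.0$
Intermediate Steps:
$\left(23287 + p\right) - \left(- \frac{13442}{2885} - \frac{5693}{1538}\right) = \left(23287 + 6704\right) - \left(- \frac{13442}{2885} - \frac{5693}{1538}\right) = 29991 - - \frac{37098101}{4437130} = 29991 + \left(\frac{13442}{2885} + \frac{5693}{1538}\right) = 29991 + \frac{37098101}{4437130} = \frac{133111063931}{4437130}$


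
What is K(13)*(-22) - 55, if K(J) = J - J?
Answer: -55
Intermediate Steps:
K(J) = 0
K(13)*(-22) - 55 = 0*(-22) - 55 = 0 - 55 = -55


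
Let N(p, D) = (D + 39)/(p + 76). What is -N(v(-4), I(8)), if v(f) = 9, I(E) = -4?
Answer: -7/17 ≈ -0.41176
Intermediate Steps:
N(p, D) = (39 + D)/(76 + p)
-N(v(-4), I(8)) = -(39 - 4)/(76 + 9) = -35/85 = -1*7/17 = -7/17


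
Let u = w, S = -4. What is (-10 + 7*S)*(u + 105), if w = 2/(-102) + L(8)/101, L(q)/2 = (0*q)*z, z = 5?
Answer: -203452/51 ≈ -3989.3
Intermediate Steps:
L(q) = 0 (L(q) = 2*((0*q)*5) = 2*(0*5) = 2*0 = 0)
w = -1/51 (w = 2/(-102) + 0/101 = 2*(-1/102) + 0*(1/101) = -1/51 + 0 = -1/51 ≈ -0.019608)
u = -1/51 ≈ -0.019608
(-10 + 7*S)*(u + 105) = (-10 + 7*(-4))*(-1/51 + 105) = (-10 - 28)*(5354/51) = -38*5354/51 = -203452/51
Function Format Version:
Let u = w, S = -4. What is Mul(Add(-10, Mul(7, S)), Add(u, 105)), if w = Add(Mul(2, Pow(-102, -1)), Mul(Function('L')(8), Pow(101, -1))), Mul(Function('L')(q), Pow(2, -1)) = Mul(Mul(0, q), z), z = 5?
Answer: Rational(-203452, 51) ≈ -3989.3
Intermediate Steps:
Function('L')(q) = 0 (Function('L')(q) = Mul(2, Mul(Mul(0, q), 5)) = Mul(2, Mul(0, 5)) = Mul(2, 0) = 0)
w = Rational(-1, 51) (w = Add(Mul(2, Pow(-102, -1)), Mul(0, Pow(101, -1))) = Add(Mul(2, Rational(-1, 102)), Mul(0, Rational(1, 101))) = Add(Rational(-1, 51), 0) = Rational(-1, 51) ≈ -0.019608)
u = Rational(-1, 51) ≈ -0.019608
Mul(Add(-10, Mul(7, S)), Add(u, 105)) = Mul(Add(-10, Mul(7, -4)), Add(Rational(-1, 51), 105)) = Mul(Add(-10, -28), Rational(5354, 51)) = Mul(-38, Rational(5354, 51)) = Rational(-203452, 51)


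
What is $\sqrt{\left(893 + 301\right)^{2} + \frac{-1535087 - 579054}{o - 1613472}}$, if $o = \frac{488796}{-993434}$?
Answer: $\frac{\sqrt{101743745690594147864551108862}}{267146405274} \approx 1194.0$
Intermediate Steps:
$o = - \frac{244398}{496717}$ ($o = 488796 \left(- \frac{1}{993434}\right) = - \frac{244398}{496717} \approx -0.49203$)
$\sqrt{\left(893 + 301\right)^{2} + \frac{-1535087 - 579054}{o - 1613472}} = \sqrt{\left(893 + 301\right)^{2} + \frac{-1535087 - 579054}{- \frac{244398}{496717} - 1613472}} = \sqrt{1194^{2} - \frac{2114141}{- \frac{801439215822}{496717}}} = \sqrt{1425636 - - \frac{1050129775097}{801439215822}} = \sqrt{1425636 + \frac{1050129775097}{801439215822}} = \sqrt{\frac{1142561648017387889}{801439215822}} = \frac{\sqrt{101743745690594147864551108862}}{267146405274}$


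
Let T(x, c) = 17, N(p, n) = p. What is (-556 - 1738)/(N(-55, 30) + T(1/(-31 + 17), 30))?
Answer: 1147/19 ≈ 60.368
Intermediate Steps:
(-556 - 1738)/(N(-55, 30) + T(1/(-31 + 17), 30)) = (-556 - 1738)/(-55 + 17) = -2294/(-38) = -2294*(-1/38) = 1147/19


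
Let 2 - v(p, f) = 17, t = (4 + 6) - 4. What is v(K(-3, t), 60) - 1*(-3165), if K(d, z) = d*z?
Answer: 3150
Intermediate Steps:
t = 6 (t = 10 - 4 = 6)
v(p, f) = -15 (v(p, f) = 2 - 1*17 = 2 - 17 = -15)
v(K(-3, t), 60) - 1*(-3165) = -15 - 1*(-3165) = -15 + 3165 = 3150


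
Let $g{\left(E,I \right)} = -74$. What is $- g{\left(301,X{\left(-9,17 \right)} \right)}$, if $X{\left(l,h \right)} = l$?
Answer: $74$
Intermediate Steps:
$- g{\left(301,X{\left(-9,17 \right)} \right)} = \left(-1\right) \left(-74\right) = 74$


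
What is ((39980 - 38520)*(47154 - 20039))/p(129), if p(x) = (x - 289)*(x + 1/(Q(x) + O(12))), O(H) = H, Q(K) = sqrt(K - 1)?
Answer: -1027306005/538706 - 1979395*sqrt(2)/269353 ≈ -1917.4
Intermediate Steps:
Q(K) = sqrt(-1 + K)
p(x) = (-289 + x)*(x + 1/(12 + sqrt(-1 + x))) (p(x) = (x - 289)*(x + 1/(sqrt(-1 + x) + 12)) = (-289 + x)*(x + 1/(12 + sqrt(-1 + x))))
((39980 - 38520)*(47154 - 20039))/p(129) = ((39980 - 38520)*(47154 - 20039))/(((-289 - 3467*129 + 12*129**2 + 129**2*sqrt(-1 + 129) - 289*129*sqrt(-1 + 129))/(12 + sqrt(-1 + 129)))) = (1460*27115)/(((-289 - 447243 + 12*16641 + 16641*sqrt(128) - 289*129*sqrt(128))/(12 + sqrt(128)))) = 39587900/(((-289 - 447243 + 199692 + 16641*(8*sqrt(2)) - 289*129*8*sqrt(2))/(12 + 8*sqrt(2)))) = 39587900/(((-289 - 447243 + 199692 + 133128*sqrt(2) - 298248*sqrt(2))/(12 + 8*sqrt(2)))) = 39587900/(((-247840 - 165120*sqrt(2))/(12 + 8*sqrt(2)))) = 39587900*((12 + 8*sqrt(2))/(-247840 - 165120*sqrt(2))) = 39587900*(12 + 8*sqrt(2))/(-247840 - 165120*sqrt(2))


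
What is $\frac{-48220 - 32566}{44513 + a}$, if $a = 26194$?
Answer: $- \frac{80786}{70707} \approx -1.1425$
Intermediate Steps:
$\frac{-48220 - 32566}{44513 + a} = \frac{-48220 - 32566}{44513 + 26194} = - \frac{80786}{70707}$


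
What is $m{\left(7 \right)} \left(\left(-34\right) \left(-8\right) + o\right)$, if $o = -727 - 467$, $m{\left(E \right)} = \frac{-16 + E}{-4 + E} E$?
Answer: $19362$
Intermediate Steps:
$m{\left(E \right)} = \frac{E \left(-16 + E\right)}{-4 + E}$ ($m{\left(E \right)} = \frac{-16 + E}{-4 + E} E = \frac{E \left(-16 + E\right)}{-4 + E}$)
$o = -1194$ ($o = -727 - 467 = -1194$)
$m{\left(7 \right)} \left(\left(-34\right) \left(-8\right) + o\right) = \frac{7 \left(-16 + 7\right)}{-4 + 7} \left(\left(-34\right) \left(-8\right) - 1194\right) = 7 \cdot \frac{1}{3} \left(-9\right) \left(272 - 1194\right) = 7 \cdot \frac{1}{3} \left(-9\right) \left(-922\right) = \left(-21\right) \left(-922\right) = 19362$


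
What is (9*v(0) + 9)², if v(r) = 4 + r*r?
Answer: 2025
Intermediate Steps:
v(r) = 4 + r²
(9*v(0) + 9)² = (9*(4 + 0²) + 9)² = (9*(4 + 0) + 9)² = (9*4 + 9)² = (36 + 9)² = 45² = 2025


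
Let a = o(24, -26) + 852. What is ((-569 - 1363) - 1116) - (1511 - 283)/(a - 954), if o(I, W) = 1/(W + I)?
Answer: -622384/205 ≈ -3036.0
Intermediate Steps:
o(I, W) = 1/(I + W)
a = 1703/2 (a = 1/(24 - 26) + 852 = 1/(-2) + 852 = -½ + 852 = 1703/2 ≈ 851.50)
((-569 - 1363) - 1116) - (1511 - 283)/(a - 954) = ((-569 - 1363) - 1116) - (1511 - 283)/(1703/2 - 954) = (-1932 - 1116) - 1228/(-205/2) = -3048 - 1228*(-2)/205 = -3048 - 1*(-2456/205) = -3048 + 2456/205 = -622384/205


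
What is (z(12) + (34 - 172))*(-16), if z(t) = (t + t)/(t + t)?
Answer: 2192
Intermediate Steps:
z(t) = 1 (z(t) = (2*t)/((2*t)) = (2*t)*(1/(2*t)) = 1)
(z(12) + (34 - 172))*(-16) = (1 + (34 - 172))*(-16) = (1 - 138)*(-16) = -137*(-16) = 2192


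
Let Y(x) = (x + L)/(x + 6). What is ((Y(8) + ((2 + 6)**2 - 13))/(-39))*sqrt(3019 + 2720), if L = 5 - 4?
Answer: -241*sqrt(5739)/182 ≈ -100.31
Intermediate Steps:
L = 1
Y(x) = (1 + x)/(6 + x) (Y(x) = (x + 1)/(x + 6) = (1 + x)/(6 + x))
((Y(8) + ((2 + 6)**2 - 13))/(-39))*sqrt(3019 + 2720) = (((1 + 8)/(6 + 8) + ((2 + 6)**2 - 13))/(-39))*sqrt(3019 + 2720) = ((9/14 + (8**2 - 13))*(-1/39))*sqrt(5739) = (((1/14)*9 + (64 - 13))*(-1/39))*sqrt(5739) = ((9/14 + 51)*(-1/39))*sqrt(5739) = ((723/14)*(-1/39))*sqrt(5739) = -241*sqrt(5739)/182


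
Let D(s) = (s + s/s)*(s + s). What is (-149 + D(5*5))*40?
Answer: 46040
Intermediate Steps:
D(s) = 2*s*(1 + s) (D(s) = (s + 1)*(2*s) = (1 + s)*(2*s) = 2*s*(1 + s))
(-149 + D(5*5))*40 = (-149 + 2*(5*5)*(1 + 5*5))*40 = (-149 + 2*25*(1 + 25))*40 = (-149 + 2*25*26)*40 = (-149 + 1300)*40 = 1151*40 = 46040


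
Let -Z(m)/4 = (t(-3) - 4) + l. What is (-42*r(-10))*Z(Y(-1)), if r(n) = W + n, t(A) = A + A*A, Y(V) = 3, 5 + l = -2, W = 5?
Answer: 4200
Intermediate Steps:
l = -7 (l = -5 - 2 = -7)
t(A) = A + A²
Z(m) = 20 (Z(m) = -4*((-3*(1 - 3) - 4) - 7) = -4*((-3*(-2) - 4) - 7) = -4*((6 - 4) - 7) = -4*(2 - 7) = -4*(-5) = 20)
r(n) = 5 + n
(-42*r(-10))*Z(Y(-1)) = -42*(5 - 10)*20 = -42*(-5)*20 = 210*20 = 4200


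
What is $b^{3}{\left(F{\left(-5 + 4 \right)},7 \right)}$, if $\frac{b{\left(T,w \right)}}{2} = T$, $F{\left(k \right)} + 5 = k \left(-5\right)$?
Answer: $0$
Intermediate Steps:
$F{\left(k \right)} = -5 - 5 k$ ($F{\left(k \right)} = -5 + k \left(-5\right) = -5 - 5 k$)
$b{\left(T,w \right)} = 2 T$
$b^{3}{\left(F{\left(-5 + 4 \right)},7 \right)} = \left(2 \left(-5 - 5 \left(-5 + 4\right)\right)\right)^{3} = \left(2 \left(-5 - -5\right)\right)^{3} = \left(2 \left(-5 + 5\right)\right)^{3} = \left(2 \cdot 0\right)^{3} = 0^{3} = 0$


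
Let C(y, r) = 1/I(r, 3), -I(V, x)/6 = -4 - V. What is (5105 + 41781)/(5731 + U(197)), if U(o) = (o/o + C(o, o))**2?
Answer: 68192686296/8336829565 ≈ 8.1797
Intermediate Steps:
I(V, x) = 24 + 6*V (I(V, x) = -6*(-4 - V) = 24 + 6*V)
C(y, r) = 1/(24 + 6*r)
U(o) = (1 + 1/(6*(4 + o)))**2 (U(o) = (o/o + 1/(6*(4 + o)))**2 = (1 + 1/(6*(4 + o)))**2)
(5105 + 41781)/(5731 + U(197)) = (5105 + 41781)/(5731 + (25 + 6*197)**2/(36*(4 + 197)**2)) = 46886/(5731 + (1/36)*(25 + 1182)**2/201**2) = 46886/(5731 + (1/36)*(1/40401)*1207**2) = 46886/(5731 + (1/36)*(1/40401)*1456849) = 46886/(5731 + 1456849/1454436) = 46886/(8336829565/1454436) = 46886*(1454436/8336829565) = 68192686296/8336829565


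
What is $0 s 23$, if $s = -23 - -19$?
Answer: $0$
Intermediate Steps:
$s = -4$ ($s = -23 + 19 = -4$)
$0 s 23 = 0 \left(-4\right) 23 = 0 \cdot 23 = 0$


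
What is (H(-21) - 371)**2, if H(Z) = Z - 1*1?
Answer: 154449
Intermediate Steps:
H(Z) = -1 + Z (H(Z) = Z - 1 = -1 + Z)
(H(-21) - 371)**2 = ((-1 - 21) - 371)**2 = (-22 - 371)**2 = (-393)**2 = 154449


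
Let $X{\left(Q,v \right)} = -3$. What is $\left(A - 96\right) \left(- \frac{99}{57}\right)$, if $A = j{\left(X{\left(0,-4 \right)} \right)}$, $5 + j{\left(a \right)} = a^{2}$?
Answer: $\frac{3036}{19} \approx 159.79$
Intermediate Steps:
$j{\left(a \right)} = -5 + a^{2}$
$A = 4$ ($A = -5 + \left(-3\right)^{2} = -5 + 9 = 4$)
$\left(A - 96\right) \left(- \frac{99}{57}\right) = \left(4 - 96\right) \left(- \frac{99}{57}\right) = - 92 \left(\left(-99\right) \frac{1}{57}\right) = \left(-92\right) \left(- \frac{33}{19}\right) = \frac{3036}{19}$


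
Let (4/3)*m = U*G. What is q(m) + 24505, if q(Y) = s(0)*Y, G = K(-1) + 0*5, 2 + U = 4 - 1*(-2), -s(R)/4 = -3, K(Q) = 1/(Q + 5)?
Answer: 24514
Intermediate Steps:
K(Q) = 1/(5 + Q)
s(R) = 12 (s(R) = -4*(-3) = 12)
U = 4 (U = -2 + (4 - 1*(-2)) = -2 + (4 + 2) = -2 + 6 = 4)
G = ¼ (G = 1/(5 - 1) + 0*5 = 1/4 + 0 = ¼ + 0 = ¼ ≈ 0.25000)
m = ¾ (m = 3*(4*(¼))/4 = (¾)*1 = ¾ ≈ 0.75000)
q(Y) = 12*Y
q(m) + 24505 = 12*(¾) + 24505 = 9 + 24505 = 24514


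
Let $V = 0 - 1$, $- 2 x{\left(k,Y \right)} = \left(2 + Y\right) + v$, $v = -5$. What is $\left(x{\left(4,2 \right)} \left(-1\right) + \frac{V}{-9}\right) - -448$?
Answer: $\frac{8057}{18} \approx 447.61$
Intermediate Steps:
$x{\left(k,Y \right)} = \frac{3}{2} - \frac{Y}{2}$ ($x{\left(k,Y \right)} = - \frac{\left(2 + Y\right) - 5}{2} = - \frac{-3 + Y}{2} = \frac{3}{2} - \frac{Y}{2}$)
$V = -1$
$\left(x{\left(4,2 \right)} \left(-1\right) + \frac{V}{-9}\right) - -448 = \left(\left(\frac{3}{2} - 1\right) \left(-1\right) - \frac{1}{-9}\right) - -448 = \left(\left(\frac{3}{2} - 1\right) \left(-1\right) - - \frac{1}{9}\right) + 448 = \left(\frac{1}{2} \left(-1\right) + \frac{1}{9}\right) + 448 = \left(- \frac{1}{2} + \frac{1}{9}\right) + 448 = - \frac{7}{18} + 448 = \frac{8057}{18}$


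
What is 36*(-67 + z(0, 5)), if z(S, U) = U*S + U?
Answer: -2232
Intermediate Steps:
z(S, U) = U + S*U (z(S, U) = S*U + U = U + S*U)
36*(-67 + z(0, 5)) = 36*(-67 + 5*(1 + 0)) = 36*(-67 + 5*1) = 36*(-67 + 5) = 36*(-62) = -2232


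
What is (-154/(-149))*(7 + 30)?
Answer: 5698/149 ≈ 38.242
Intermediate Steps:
(-154/(-149))*(7 + 30) = -154*(-1/149)*37 = (154/149)*37 = 5698/149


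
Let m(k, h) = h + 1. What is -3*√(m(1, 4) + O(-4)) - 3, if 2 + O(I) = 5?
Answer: -3 - 6*√2 ≈ -11.485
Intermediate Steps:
m(k, h) = 1 + h
O(I) = 3 (O(I) = -2 + 5 = 3)
-3*√(m(1, 4) + O(-4)) - 3 = -3*√((1 + 4) + 3) - 3 = -3*√(5 + 3) - 3 = -6*√2 - 3 = -3 - 6*√2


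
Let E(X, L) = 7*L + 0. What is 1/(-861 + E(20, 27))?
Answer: -1/672 ≈ -0.0014881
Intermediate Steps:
E(X, L) = 7*L
1/(-861 + E(20, 27)) = 1/(-861 + 7*27) = 1/(-861 + 189) = 1/(-672) = -1/672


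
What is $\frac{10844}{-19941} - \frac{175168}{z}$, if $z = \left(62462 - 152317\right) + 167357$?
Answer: $- \frac{722242796}{257577897} \approx -2.804$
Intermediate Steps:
$z = 77502$ ($z = -89855 + 167357 = 77502$)
$\frac{10844}{-19941} - \frac{175168}{z} = \frac{10844}{-19941} - \frac{175168}{77502} = 10844 \left(- \frac{1}{19941}\right) - \frac{87584}{38751} = - \frac{10844}{19941} - \frac{87584}{38751} = - \frac{722242796}{257577897}$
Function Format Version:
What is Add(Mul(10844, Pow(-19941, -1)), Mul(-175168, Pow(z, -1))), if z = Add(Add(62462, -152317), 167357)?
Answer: Rational(-722242796, 257577897) ≈ -2.8040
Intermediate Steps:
z = 77502 (z = Add(-89855, 167357) = 77502)
Add(Mul(10844, Pow(-19941, -1)), Mul(-175168, Pow(z, -1))) = Add(Mul(10844, Pow(-19941, -1)), Mul(-175168, Pow(77502, -1))) = Add(Mul(10844, Rational(-1, 19941)), Mul(-175168, Rational(1, 77502))) = Add(Rational(-10844, 19941), Rational(-87584, 38751)) = Rational(-722242796, 257577897)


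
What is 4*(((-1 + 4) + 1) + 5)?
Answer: 36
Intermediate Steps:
4*(((-1 + 4) + 1) + 5) = 4*((3 + 1) + 5) = 4*(4 + 5) = 4*9 = 36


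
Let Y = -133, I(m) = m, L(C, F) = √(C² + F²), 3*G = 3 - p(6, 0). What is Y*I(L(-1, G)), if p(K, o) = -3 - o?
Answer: -133*√5 ≈ -297.40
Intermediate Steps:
G = 2 (G = (3 - (-3 - 1*0))/3 = (3 - (-3 + 0))/3 = (3 - 1*(-3))/3 = (3 + 3)/3 = (⅓)*6 = 2)
Y*I(L(-1, G)) = -133*√((-1)² + 2²) = -133*√(1 + 4) = -133*√5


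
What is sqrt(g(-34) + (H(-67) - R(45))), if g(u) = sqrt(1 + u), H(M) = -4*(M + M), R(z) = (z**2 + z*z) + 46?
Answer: sqrt(-3560 + I*sqrt(33)) ≈ 0.0481 + 59.666*I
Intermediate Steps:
R(z) = 46 + 2*z**2 (R(z) = (z**2 + z**2) + 46 = 2*z**2 + 46 = 46 + 2*z**2)
H(M) = -8*M
sqrt(g(-34) + (H(-67) - R(45))) = sqrt(sqrt(1 - 34) + (-8*(-67) - (46 + 2*45**2))) = sqrt(sqrt(-33) + (536 - (46 + 2*2025))) = sqrt(I*sqrt(33) + (536 - (46 + 4050))) = sqrt(I*sqrt(33) + (536 - 1*4096)) = sqrt(I*sqrt(33) + (536 - 4096)) = sqrt(I*sqrt(33) - 3560) = sqrt(-3560 + I*sqrt(33))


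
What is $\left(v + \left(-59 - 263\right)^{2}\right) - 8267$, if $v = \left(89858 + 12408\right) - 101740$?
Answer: $95943$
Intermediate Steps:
$v = 526$ ($v = 102266 - 101740 = 526$)
$\left(v + \left(-59 - 263\right)^{2}\right) - 8267 = \left(526 + \left(-59 - 263\right)^{2}\right) - 8267 = \left(526 + \left(-322\right)^{2}\right) - 8267 = \left(526 + 103684\right) - 8267 = 104210 - 8267 = 95943$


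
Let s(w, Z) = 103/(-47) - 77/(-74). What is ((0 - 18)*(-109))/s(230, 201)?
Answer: -6823836/4003 ≈ -1704.7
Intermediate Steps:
s(w, Z) = -4003/3478 (s(w, Z) = 103*(-1/47) - 77*(-1/74) = -103/47 + 77/74 = -4003/3478)
((0 - 18)*(-109))/s(230, 201) = ((0 - 18)*(-109))/(-4003/3478) = -18*(-109)*(-3478/4003) = 1962*(-3478/4003) = -6823836/4003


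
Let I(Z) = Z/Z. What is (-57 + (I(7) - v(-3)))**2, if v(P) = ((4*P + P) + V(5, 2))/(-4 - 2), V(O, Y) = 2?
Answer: 121801/36 ≈ 3383.4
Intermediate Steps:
I(Z) = 1
v(P) = -1/3 - 5*P/6 (v(P) = ((4*P + P) + 2)/(-4 - 2) = (5*P + 2)/(-6) = (2 + 5*P)*(-1/6) = -1/3 - 5*P/6)
(-57 + (I(7) - v(-3)))**2 = (-57 + (1 - (-1/3 - 5/6*(-3))))**2 = (-57 + (1 - (-1/3 + 5/2)))**2 = (-57 + (1 - 1*13/6))**2 = (-57 + (1 - 13/6))**2 = (-57 - 7/6)**2 = (-349/6)**2 = 121801/36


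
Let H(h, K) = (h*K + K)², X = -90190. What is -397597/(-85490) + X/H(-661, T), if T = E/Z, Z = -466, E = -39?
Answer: -1763650410133/70801492905 ≈ -24.910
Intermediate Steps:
T = 39/466 (T = -39/(-466) = -39*(-1/466) = 39/466 ≈ 0.083691)
H(h, K) = (K + K*h)² (H(h, K) = (K*h + K)² = (K + K*h)²)
-397597/(-85490) + X/H(-661, T) = -397597/(-85490) - 90190*217156/(1521*(1 - 661)²) = -397597*(-1/85490) - 90190/((1521/217156)*(-660)²) = 397597/85490 - 90190/((1521/217156)*435600) = 397597/85490 - 90190/165636900/54289 = 397597/85490 - 90190*54289/165636900 = 397597/85490 - 489632491/16563690 = -1763650410133/70801492905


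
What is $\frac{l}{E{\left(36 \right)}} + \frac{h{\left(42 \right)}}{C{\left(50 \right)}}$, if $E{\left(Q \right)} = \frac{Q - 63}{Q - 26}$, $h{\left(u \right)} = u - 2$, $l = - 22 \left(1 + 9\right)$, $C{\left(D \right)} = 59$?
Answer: $\frac{130880}{1593} \approx 82.159$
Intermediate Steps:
$l = -220$ ($l = \left(-22\right) 10 = -220$)
$h{\left(u \right)} = -2 + u$ ($h{\left(u \right)} = u - 2 = -2 + u$)
$E{\left(Q \right)} = \frac{-63 + Q}{-26 + Q}$
$\frac{l}{E{\left(36 \right)}} + \frac{h{\left(42 \right)}}{C{\left(50 \right)}} = - \frac{220}{\frac{1}{-26 + 36} \left(-63 + 36\right)} + \frac{-2 + 42}{59} = - \frac{220}{\frac{1}{10} \left(-27\right)} + 40 \cdot \frac{1}{59} = - \frac{220}{\frac{1}{10} \left(-27\right)} + \frac{40}{59} = - \frac{220}{- \frac{27}{10}} + \frac{40}{59} = \left(-220\right) \left(- \frac{10}{27}\right) + \frac{40}{59} = \frac{2200}{27} + \frac{40}{59} = \frac{130880}{1593}$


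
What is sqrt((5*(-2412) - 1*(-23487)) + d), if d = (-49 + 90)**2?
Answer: 2*sqrt(3277) ≈ 114.49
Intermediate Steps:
d = 1681 (d = 41**2 = 1681)
sqrt((5*(-2412) - 1*(-23487)) + d) = sqrt((5*(-2412) - 1*(-23487)) + 1681) = sqrt((-12060 + 23487) + 1681) = sqrt(11427 + 1681) = sqrt(13108) = 2*sqrt(3277)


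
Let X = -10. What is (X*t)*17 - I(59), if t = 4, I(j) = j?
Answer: -739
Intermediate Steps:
(X*t)*17 - I(59) = -10*4*17 - 1*59 = -40*17 - 59 = -680 - 59 = -739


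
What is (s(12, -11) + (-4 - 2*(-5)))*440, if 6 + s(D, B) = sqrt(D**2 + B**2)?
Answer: 440*sqrt(265) ≈ 7162.7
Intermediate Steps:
s(D, B) = -6 + sqrt(B**2 + D**2) (s(D, B) = -6 + sqrt(D**2 + B**2) = -6 + sqrt(B**2 + D**2))
(s(12, -11) + (-4 - 2*(-5)))*440 = ((-6 + sqrt((-11)**2 + 12**2)) + (-4 - 2*(-5)))*440 = ((-6 + sqrt(121 + 144)) + (-4 + 10))*440 = ((-6 + sqrt(265)) + 6)*440 = sqrt(265)*440 = 440*sqrt(265)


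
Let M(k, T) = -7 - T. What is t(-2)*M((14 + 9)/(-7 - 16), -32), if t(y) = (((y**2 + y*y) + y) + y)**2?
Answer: 400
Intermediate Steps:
t(y) = (2*y + 2*y**2)**2 (t(y) = (((y**2 + y**2) + y) + y)**2 = ((2*y**2 + y) + y)**2 = ((y + 2*y**2) + y)**2 = (2*y + 2*y**2)**2)
t(-2)*M((14 + 9)/(-7 - 16), -32) = (4*(-2)**2*(1 - 2)**2)*(-7 - 1*(-32)) = (4*4*(-1)**2)*(-7 + 32) = (4*4*1)*25 = 16*25 = 400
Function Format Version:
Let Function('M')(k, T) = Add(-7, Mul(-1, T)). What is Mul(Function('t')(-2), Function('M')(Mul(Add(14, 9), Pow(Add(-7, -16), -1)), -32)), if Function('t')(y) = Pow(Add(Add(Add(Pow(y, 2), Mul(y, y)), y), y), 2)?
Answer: 400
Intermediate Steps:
Function('t')(y) = Pow(Add(Mul(2, y), Mul(2, Pow(y, 2))), 2) (Function('t')(y) = Pow(Add(Add(Add(Pow(y, 2), Pow(y, 2)), y), y), 2) = Pow(Add(Add(Mul(2, Pow(y, 2)), y), y), 2) = Pow(Add(Add(y, Mul(2, Pow(y, 2))), y), 2) = Pow(Add(Mul(2, y), Mul(2, Pow(y, 2))), 2))
Mul(Function('t')(-2), Function('M')(Mul(Add(14, 9), Pow(Add(-7, -16), -1)), -32)) = Mul(Mul(4, Pow(-2, 2), Pow(Add(1, -2), 2)), Add(-7, Mul(-1, -32))) = Mul(Mul(4, 4, Pow(-1, 2)), Add(-7, 32)) = Mul(Mul(4, 4, 1), 25) = Mul(16, 25) = 400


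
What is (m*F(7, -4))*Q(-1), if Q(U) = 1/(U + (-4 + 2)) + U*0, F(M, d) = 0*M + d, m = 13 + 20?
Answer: 44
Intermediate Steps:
m = 33
F(M, d) = d (F(M, d) = 0 + d = d)
Q(U) = 1/(-2 + U) (Q(U) = 1/(U - 2) + 0 = 1/(-2 + U) + 0 = 1/(-2 + U))
(m*F(7, -4))*Q(-1) = (33*(-4))/(-2 - 1) = -132/(-3) = -132*(-⅓) = 44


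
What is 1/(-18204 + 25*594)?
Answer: -1/3354 ≈ -0.00029815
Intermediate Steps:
1/(-18204 + 25*594) = 1/(-18204 + 14850) = 1/(-3354) = -1/3354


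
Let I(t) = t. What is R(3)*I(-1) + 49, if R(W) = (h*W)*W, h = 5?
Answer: 4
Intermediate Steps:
R(W) = 5*W² (R(W) = (5*W)*W = 5*W²)
R(3)*I(-1) + 49 = (5*3²)*(-1) + 49 = (5*9)*(-1) + 49 = 45*(-1) + 49 = -45 + 49 = 4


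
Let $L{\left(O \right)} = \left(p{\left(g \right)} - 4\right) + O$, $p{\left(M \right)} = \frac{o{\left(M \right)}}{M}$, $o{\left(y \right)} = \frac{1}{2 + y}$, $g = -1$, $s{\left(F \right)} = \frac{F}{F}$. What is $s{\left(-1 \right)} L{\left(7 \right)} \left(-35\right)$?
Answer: $-70$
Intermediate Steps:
$s{\left(F \right)} = 1$
$p{\left(M \right)} = \frac{1}{M \left(2 + M\right)}$ ($p{\left(M \right)} = \frac{1}{\left(2 + M\right) M} = \frac{1}{M \left(2 + M\right)}$)
$L{\left(O \right)} = -5 + O$ ($L{\left(O \right)} = \left(\frac{1}{\left(-1\right) \left(2 - 1\right)} - 4\right) + O = \left(- 1^{-1} - 4\right) + O = \left(\left(-1\right) 1 - 4\right) + O = \left(-1 - 4\right) + O = -5 + O$)
$s{\left(-1 \right)} L{\left(7 \right)} \left(-35\right) = 1 \left(-5 + 7\right) \left(-35\right) = 1 \cdot 2 \left(-35\right) = 2 \left(-35\right) = -70$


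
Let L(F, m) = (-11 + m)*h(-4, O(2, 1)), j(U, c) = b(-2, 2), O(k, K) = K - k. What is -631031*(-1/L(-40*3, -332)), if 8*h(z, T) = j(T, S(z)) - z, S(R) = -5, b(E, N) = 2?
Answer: -2524124/1029 ≈ -2453.0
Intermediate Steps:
j(U, c) = 2
h(z, T) = ¼ - z/8 (h(z, T) = (2 - z)/8 = ¼ - z/8)
L(F, m) = -33/4 + 3*m/4 (L(F, m) = (-11 + m)*(¼ - ⅛*(-4)) = (-11 + m)*(¼ + ½) = (-11 + m)*(¾) = -33/4 + 3*m/4)
-631031*(-1/L(-40*3, -332)) = -631031*(-1/(-33/4 + (¾)*(-332))) = -631031*(-1/(-33/4 - 249)) = -631031/((-1*(-1029/4))) = -631031/1029/4 = -631031*4/1029 = -2524124/1029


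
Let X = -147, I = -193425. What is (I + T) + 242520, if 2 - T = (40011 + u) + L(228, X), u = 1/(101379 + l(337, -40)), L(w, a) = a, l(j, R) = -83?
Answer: 935265967/101296 ≈ 9233.0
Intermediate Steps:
u = 1/101296 (u = 1/(101379 - 83) = 1/101296 ≈ 9.8721e-6)
T = -4037861153/101296 (T = 2 - ((40011 + 1/101296) - 147) = 2 - (4052954257/101296 - 147) = 2 - 1*4038063745/101296 = 2 - 4038063745/101296 = -4037861153/101296 ≈ -39862.)
(I + T) + 242520 = (-193425 - 4037861153/101296) + 242520 = -23631039953/101296 + 242520 = 935265967/101296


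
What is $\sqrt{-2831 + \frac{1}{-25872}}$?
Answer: $\frac{i \sqrt{2417039889}}{924} \approx 53.207 i$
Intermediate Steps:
$\sqrt{-2831 + \frac{1}{-25872}} = \sqrt{-2831 - \frac{1}{25872}} = \sqrt{- \frac{73243633}{25872}} = \frac{i \sqrt{2417039889}}{924}$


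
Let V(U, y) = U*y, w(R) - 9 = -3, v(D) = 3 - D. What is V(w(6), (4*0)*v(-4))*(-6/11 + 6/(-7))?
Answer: 0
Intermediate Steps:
w(R) = 6 (w(R) = 9 - 3 = 6)
V(w(6), (4*0)*v(-4))*(-6/11 + 6/(-7)) = (6*((4*0)*(3 - 1*(-4))))*(-6/11 + 6/(-7)) = (6*(0*(3 + 4)))*(-6*1/11 + 6*(-⅐)) = (6*(0*7))*(-6/11 - 6/7) = (6*0)*(-108/77) = 0*(-108/77) = 0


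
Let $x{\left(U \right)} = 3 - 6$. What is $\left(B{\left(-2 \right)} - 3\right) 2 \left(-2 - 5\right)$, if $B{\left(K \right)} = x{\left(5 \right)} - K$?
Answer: $56$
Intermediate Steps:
$x{\left(U \right)} = -3$ ($x{\left(U \right)} = 3 - 6 = -3$)
$B{\left(K \right)} = -3 - K$
$\left(B{\left(-2 \right)} - 3\right) 2 \left(-2 - 5\right) = \left(\left(-3 - -2\right) - 3\right) 2 \left(-2 - 5\right) = \left(\left(-3 + 2\right) - 3\right) 2 \left(-7\right) = \left(-1 - 3\right) \left(-14\right) = \left(-4\right) \left(-14\right) = 56$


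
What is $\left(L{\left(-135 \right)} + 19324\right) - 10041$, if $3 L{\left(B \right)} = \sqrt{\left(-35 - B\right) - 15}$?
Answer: $9283 + \frac{\sqrt{85}}{3} \approx 9286.1$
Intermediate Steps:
$L{\left(B \right)} = \frac{\sqrt{-50 - B}}{3}$ ($L{\left(B \right)} = \frac{\sqrt{\left(-35 - B\right) - 15}}{3} = \frac{\sqrt{-50 - B}}{3}$)
$\left(L{\left(-135 \right)} + 19324\right) - 10041 = \left(\frac{\sqrt{-50 - -135}}{3} + 19324\right) - 10041 = \left(\frac{\sqrt{-50 + 135}}{3} + 19324\right) - 10041 = \left(\frac{\sqrt{85}}{3} + 19324\right) - 10041 = \left(19324 + \frac{\sqrt{85}}{3}\right) - 10041 = 9283 + \frac{\sqrt{85}}{3}$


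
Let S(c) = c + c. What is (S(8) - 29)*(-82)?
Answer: 1066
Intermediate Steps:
S(c) = 2*c
(S(8) - 29)*(-82) = (2*8 - 29)*(-82) = (16 - 29)*(-82) = -13*(-82) = 1066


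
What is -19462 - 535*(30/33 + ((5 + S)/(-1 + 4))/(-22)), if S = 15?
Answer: -652946/33 ≈ -19786.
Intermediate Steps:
-19462 - 535*(30/33 + ((5 + S)/(-1 + 4))/(-22)) = -19462 - 535*(30/33 + ((5 + 15)/(-1 + 4))/(-22)) = -19462 - 535*(30*(1/33) + (20/3)*(-1/22)) = -19462 - 535*(10/11 + (20*(⅓))*(-1/22)) = -19462 - 535*(10/11 + (20/3)*(-1/22)) = -19462 - 535*(10/11 - 10/33) = -19462 - 535*20/33 = -19462 - 1*10700/33 = -19462 - 10700/33 = -652946/33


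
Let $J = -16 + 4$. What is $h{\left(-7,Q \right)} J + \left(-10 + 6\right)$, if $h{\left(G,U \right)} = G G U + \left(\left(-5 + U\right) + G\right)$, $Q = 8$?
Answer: $-4660$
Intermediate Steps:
$h{\left(G,U \right)} = -5 + G + U + U G^{2}$ ($h{\left(G,U \right)} = G^{2} U + \left(-5 + G + U\right) = U G^{2} + \left(-5 + G + U\right) = -5 + G + U + U G^{2}$)
$J = -12$
$h{\left(-7,Q \right)} J + \left(-10 + 6\right) = \left(-5 - 7 + 8 + 8 \left(-7\right)^{2}\right) \left(-12\right) + \left(-10 + 6\right) = \left(-5 - 7 + 8 + 8 \cdot 49\right) \left(-12\right) - 4 = \left(-5 - 7 + 8 + 392\right) \left(-12\right) - 4 = 388 \left(-12\right) - 4 = -4656 - 4 = -4660$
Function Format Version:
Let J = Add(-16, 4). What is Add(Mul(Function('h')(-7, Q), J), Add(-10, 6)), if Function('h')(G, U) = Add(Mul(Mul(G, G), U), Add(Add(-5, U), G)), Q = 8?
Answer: -4660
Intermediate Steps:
Function('h')(G, U) = Add(-5, G, U, Mul(U, Pow(G, 2))) (Function('h')(G, U) = Add(Mul(Pow(G, 2), U), Add(-5, G, U)) = Add(Mul(U, Pow(G, 2)), Add(-5, G, U)) = Add(-5, G, U, Mul(U, Pow(G, 2))))
J = -12
Add(Mul(Function('h')(-7, Q), J), Add(-10, 6)) = Add(Mul(Add(-5, -7, 8, Mul(8, Pow(-7, 2))), -12), Add(-10, 6)) = Add(Mul(Add(-5, -7, 8, Mul(8, 49)), -12), -4) = Add(Mul(Add(-5, -7, 8, 392), -12), -4) = Add(Mul(388, -12), -4) = Add(-4656, -4) = -4660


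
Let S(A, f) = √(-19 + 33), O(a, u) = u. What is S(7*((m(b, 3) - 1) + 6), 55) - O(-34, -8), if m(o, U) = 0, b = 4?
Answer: 8 + √14 ≈ 11.742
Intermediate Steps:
S(A, f) = √14
S(7*((m(b, 3) - 1) + 6), 55) - O(-34, -8) = √14 - 1*(-8) = √14 + 8 = 8 + √14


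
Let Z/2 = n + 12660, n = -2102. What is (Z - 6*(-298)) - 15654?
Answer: 7250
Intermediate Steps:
Z = 21116 (Z = 2*(-2102 + 12660) = 2*10558 = 21116)
(Z - 6*(-298)) - 15654 = (21116 - 6*(-298)) - 15654 = (21116 + 1788) - 15654 = 22904 - 15654 = 7250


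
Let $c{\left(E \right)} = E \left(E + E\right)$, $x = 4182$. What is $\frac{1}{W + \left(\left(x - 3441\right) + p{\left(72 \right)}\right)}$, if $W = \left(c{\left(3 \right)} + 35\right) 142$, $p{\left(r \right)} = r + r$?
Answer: $\frac{1}{8411} \approx 0.00011889$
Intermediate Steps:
$c{\left(E \right)} = 2 E^{2}$ ($c{\left(E \right)} = E 2 E = 2 E^{2}$)
$p{\left(r \right)} = 2 r$
$W = 7526$ ($W = \left(2 \cdot 3^{2} + 35\right) 142 = \left(2 \cdot 9 + 35\right) 142 = \left(18 + 35\right) 142 = 53 \cdot 142 = 7526$)
$\frac{1}{W + \left(\left(x - 3441\right) + p{\left(72 \right)}\right)} = \frac{1}{7526 + \left(\left(4182 - 3441\right) + 2 \cdot 72\right)} = \frac{1}{7526 + \left(741 + 144\right)} = \frac{1}{7526 + 885} = \frac{1}{8411}$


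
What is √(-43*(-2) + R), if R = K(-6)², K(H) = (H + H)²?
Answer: √20822 ≈ 144.30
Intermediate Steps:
K(H) = 4*H² (K(H) = (2*H)² = 4*H²)
R = 20736 (R = (4*(-6)²)² = (4*36)² = 144² = 20736)
√(-43*(-2) + R) = √(-43*(-2) + 20736) = √(86 + 20736) = √20822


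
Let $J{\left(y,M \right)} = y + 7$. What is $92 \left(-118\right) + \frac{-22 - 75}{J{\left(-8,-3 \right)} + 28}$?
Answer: $- \frac{293209}{27} \approx -10860.0$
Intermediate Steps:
$J{\left(y,M \right)} = 7 + y$
$92 \left(-118\right) + \frac{-22 - 75}{J{\left(-8,-3 \right)} + 28} = 92 \left(-118\right) + \frac{-22 - 75}{\left(7 - 8\right) + 28} = -10856 - \frac{97}{-1 + 28} = -10856 - \frac{97}{27} = - \frac{293209}{27}$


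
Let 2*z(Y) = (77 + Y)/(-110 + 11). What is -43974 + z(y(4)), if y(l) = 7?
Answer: -1451156/33 ≈ -43974.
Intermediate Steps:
z(Y) = -7/18 - Y/198 (z(Y) = ((77 + Y)/(-110 + 11))/2 = ((77 + Y)/(-99))/2 = ((77 + Y)*(-1/99))/2 = (-7/9 - Y/99)/2 = -7/18 - Y/198)
-43974 + z(y(4)) = -43974 + (-7/18 - 1/198*7) = -43974 + (-7/18 - 7/198) = -43974 - 14/33 = -1451156/33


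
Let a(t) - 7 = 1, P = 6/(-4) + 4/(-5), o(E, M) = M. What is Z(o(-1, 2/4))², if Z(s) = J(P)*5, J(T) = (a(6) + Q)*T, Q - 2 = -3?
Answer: 25921/4 ≈ 6480.3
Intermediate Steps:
P = -23/10 (P = 6*(-¼) + 4*(-⅕) = -3/2 - ⅘ = -23/10 ≈ -2.3000)
Q = -1 (Q = 2 - 3 = -1)
a(t) = 8 (a(t) = 7 + 1 = 8)
J(T) = 7*T (J(T) = (8 - 1)*T = 7*T)
Z(s) = -161/2 (Z(s) = (7*(-23/10))*5 = -161/10*5 = -161/2)
Z(o(-1, 2/4))² = (-161/2)² = 25921/4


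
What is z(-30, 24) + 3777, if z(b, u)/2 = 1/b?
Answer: 56654/15 ≈ 3776.9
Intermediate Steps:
z(b, u) = 2/b
z(-30, 24) + 3777 = 2/(-30) + 3777 = 2*(-1/30) + 3777 = -1/15 + 3777 = 56654/15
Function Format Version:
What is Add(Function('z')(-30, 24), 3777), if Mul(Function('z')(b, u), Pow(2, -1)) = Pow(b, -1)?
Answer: Rational(56654, 15) ≈ 3776.9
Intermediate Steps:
Function('z')(b, u) = Mul(2, Pow(b, -1))
Add(Function('z')(-30, 24), 3777) = Add(Mul(2, Pow(-30, -1)), 3777) = Add(Mul(2, Rational(-1, 30)), 3777) = Add(Rational(-1, 15), 3777) = Rational(56654, 15)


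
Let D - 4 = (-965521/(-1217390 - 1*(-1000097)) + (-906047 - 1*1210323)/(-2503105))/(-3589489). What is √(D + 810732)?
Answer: √123610200285774845352014973960553900648713/390469778525965017 ≈ 900.41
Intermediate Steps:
D = 1561878538769294245/390469778525965017 (D = 4 + (-965521/(-1217390 - 1*(-1000097)) + (-906047 - 1*1210323)/(-2503105))/(-3589489) = 4 + (-965521/(-1217390 + 1000097) + (-906047 - 1210323)*(-1/2503105))*(-1/3589489) = 4 + (-965521/(-217293) - 2116370*(-1/2503105))*(-1/3589489) = 4 + (-965521*(-1/217293) + 423274/500621)*(-1/3589489) = 4 + (965521/217293 + 423274/500621)*(-1/3589489) = 4 + (575334565823/108781438953)*(-1/3589489) = 4 - 575334565823/390469778525965017 = 1561878538769294245/390469778525965017 ≈ 4.0000)
√(D + 810732) = √(1561878538769294245/390469778525965017 + 810732) = √(316567906362451439456689/390469778525965017) = √123610200285774845352014973960553900648713/390469778525965017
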